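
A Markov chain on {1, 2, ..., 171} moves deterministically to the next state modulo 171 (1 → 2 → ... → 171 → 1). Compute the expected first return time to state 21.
E[T_21 | X_0 = 21] = 171

The chain cycles deterministically, so starting at state 21 it returns in exactly 171 steps. Equivalently, the stationary distribution is uniform π_j = 1/171 for every state j, so by Kac's formula E[T_21] = 1/π_21 = 171.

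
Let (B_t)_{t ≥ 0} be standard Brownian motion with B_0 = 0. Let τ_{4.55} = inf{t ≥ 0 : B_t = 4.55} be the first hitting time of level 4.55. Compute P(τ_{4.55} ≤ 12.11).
P(τ_{4.55} ≤ 12.11) = 2(1 − Φ(4.55/√12.11)) = 2(1 − Φ(1.3075)) ≈ 0.1910

By the reflection principle for standard BM, P(τ_b ≤ t) = 2 · P(B_t ≥ b). Since B_t ~ N(0, t), P(B_t ≥ 4.55) = 1 − Φ(4.55/√t) = 1 − Φ(4.55/√12.11) = 1 − Φ(1.3075) ≈ 0.09552. Doubling: P(τ_{4.55} ≤ 12.11) ≈ 2 · 0.09552 = 0.19104 ≈ 0.1910.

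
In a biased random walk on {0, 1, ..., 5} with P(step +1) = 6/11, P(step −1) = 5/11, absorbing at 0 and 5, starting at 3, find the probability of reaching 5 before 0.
P(hit 5 before 0) = (1 − (5/6)^3) / (1 − (5/6)^5) = 3276/4651

Let u_k denote P(reach 5 before 0 | start at k). Boundary: u_0 = 0, u_5 = 1. Recurrence: u_k = 6/11·u_{k+1} + 5/11·u_{k-1} for 1 ≤ k ≤ 4. Try u_k = A + B·r^k with r = q/p = (5/11)/(6/11) = 5/6. Substitution satisfies the recurrence; boundary conditions give:
  u_k = (1 − r^k) / (1 − r^N) = (1 − (5/6)^3) / (1 − (5/6)^5) = 3276/4651.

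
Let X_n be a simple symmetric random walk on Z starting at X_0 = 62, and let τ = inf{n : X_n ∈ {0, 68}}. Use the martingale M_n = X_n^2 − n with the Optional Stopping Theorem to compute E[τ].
E[τ] = 372

M_n = X_n^2 − n is a martingale (since E[X_{n+1}^2 | F_n] = X_n^2 + 1). By OST (τ has finite mean in a bounded region), E[M_τ] = E[M_0] = X_0^2 − 0 = 62^2 = 3844. Also E[M_τ] = E[X_τ^2] − E[τ]. The walk exits at 0 or 68, with P(hit 68 first) = 62/68, so E[X_τ^2] = 68^2 · 62/68 + 0 = 4216. Thus E[τ] = E[X_τ^2] − E[M_τ] = 4216 − 3844 = 372 = 62(68 − 62) = 372.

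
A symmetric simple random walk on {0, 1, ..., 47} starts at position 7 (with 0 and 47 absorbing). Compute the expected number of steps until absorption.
E[τ | X_0 = 7] = 280

Let v_k = E[τ | X_0 = k]. Boundary: v_0 = v_47 = 0. Recurrence: v_k = 1 + (v_{k-1} + v_{k+1})/2 for 1 ≤ k ≤ 46. The particular solution to v_k − (v_{k-1} + v_{k+1})/2 = 1 is v_k = −k^2. Adding homogeneous solution A + B k and matching boundaries gives v_k = k (47 − k). Substituting k = 7: v_7 = 7 · 40 = 280.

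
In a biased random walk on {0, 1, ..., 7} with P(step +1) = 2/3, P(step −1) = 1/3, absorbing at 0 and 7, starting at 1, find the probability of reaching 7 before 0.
P(hit 7 before 0) = (1 − (1/2)^1) / (1 − (1/2)^7) = 64/127

Let u_k denote P(reach 7 before 0 | start at k). Boundary: u_0 = 0, u_7 = 1. Recurrence: u_k = 2/3·u_{k+1} + 1/3·u_{k-1} for 1 ≤ k ≤ 6. Try u_k = A + B·r^k with r = q/p = (1/3)/(2/3) = 1/2. Substitution satisfies the recurrence; boundary conditions give:
  u_k = (1 − r^k) / (1 − r^N) = (1 − (1/2)^1) / (1 − (1/2)^7) = 64/127.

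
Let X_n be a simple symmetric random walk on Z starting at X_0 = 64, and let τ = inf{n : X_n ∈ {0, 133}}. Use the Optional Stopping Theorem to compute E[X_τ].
E[X_τ] = 64

X_n is a martingale and τ is a bounded-mean stopping time (indeed τ is finite a.s. with bounded expectation since the walk is in a bounded region). By the OST, E[X_τ] = E[X_0] = 64. Equivalently: E[X_τ] = 133 · P(hit 133 first) + 0 · P(hit 0 first) = 133 · (64/133) = 64.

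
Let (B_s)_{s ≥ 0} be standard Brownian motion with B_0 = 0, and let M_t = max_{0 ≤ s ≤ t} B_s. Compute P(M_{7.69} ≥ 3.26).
P(M_{7.69} ≥ 3.26) = 2·P(B_{7.69} ≥ 3.26) = 2(1 − Φ(3.26/√7.69)) ≈ 0.2398

By the reflection principle for Brownian motion, P(M_t ≥ a) = 2 · P(B_t ≥ a) for a ≥ 0. Since B_t ~ N(0, t), P(B_t ≥ 3.26) = 1 − Φ(3.26/√t) = 1 − Φ(3.26/√7.69) = 1 − Φ(1.1756). So
  P(M_{7.69} ≥ 3.26) = 2(1 − Φ(1.1756)) ≈ 0.2398.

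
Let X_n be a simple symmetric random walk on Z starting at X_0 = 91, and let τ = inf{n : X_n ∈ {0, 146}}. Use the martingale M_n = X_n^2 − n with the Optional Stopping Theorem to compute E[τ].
E[τ] = 5005

M_n = X_n^2 − n is a martingale (since E[X_{n+1}^2 | F_n] = X_n^2 + 1). By OST (τ has finite mean in a bounded region), E[M_τ] = E[M_0] = X_0^2 − 0 = 91^2 = 8281. Also E[M_τ] = E[X_τ^2] − E[τ]. The walk exits at 0 or 146, with P(hit 146 first) = 91/146, so E[X_τ^2] = 146^2 · 91/146 + 0 = 13286. Thus E[τ] = E[X_τ^2] − E[M_τ] = 13286 − 8281 = 5005 = 91(146 − 91) = 5005.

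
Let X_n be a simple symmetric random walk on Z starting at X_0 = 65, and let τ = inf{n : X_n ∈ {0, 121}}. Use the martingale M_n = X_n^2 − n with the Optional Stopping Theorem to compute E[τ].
E[τ] = 3640

M_n = X_n^2 − n is a martingale (since E[X_{n+1}^2 | F_n] = X_n^2 + 1). By OST (τ has finite mean in a bounded region), E[M_τ] = E[M_0] = X_0^2 − 0 = 65^2 = 4225. Also E[M_τ] = E[X_τ^2] − E[τ]. The walk exits at 0 or 121, with P(hit 121 first) = 65/121, so E[X_τ^2] = 121^2 · 65/121 + 0 = 7865. Thus E[τ] = E[X_τ^2] − E[M_τ] = 7865 − 4225 = 3640 = 65(121 − 65) = 3640.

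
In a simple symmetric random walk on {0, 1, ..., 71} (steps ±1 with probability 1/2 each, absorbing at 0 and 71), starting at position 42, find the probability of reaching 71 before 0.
P(hit 71 before 0) = 42/71

Let u_k = P(hit 71 before 0 | start at k). Then u_0 = 0, u_71 = 1, and u_k = u_{k-1}/2 + u_{k+1}/2 for 1 ≤ k ≤ 70. This harmonic recurrence is solved by u_k = k/71, giving u_42 = 42/71.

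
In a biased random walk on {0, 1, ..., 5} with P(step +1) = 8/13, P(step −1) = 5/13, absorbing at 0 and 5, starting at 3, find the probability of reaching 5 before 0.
P(hit 5 before 0) = (1 − (5/8)^3) / (1 − (5/8)^5) = 8256/9881

Let u_k denote P(reach 5 before 0 | start at k). Boundary: u_0 = 0, u_5 = 1. Recurrence: u_k = 8/13·u_{k+1} + 5/13·u_{k-1} for 1 ≤ k ≤ 4. Try u_k = A + B·r^k with r = q/p = (5/13)/(8/13) = 5/8. Substitution satisfies the recurrence; boundary conditions give:
  u_k = (1 − r^k) / (1 − r^N) = (1 − (5/8)^3) / (1 − (5/8)^5) = 8256/9881.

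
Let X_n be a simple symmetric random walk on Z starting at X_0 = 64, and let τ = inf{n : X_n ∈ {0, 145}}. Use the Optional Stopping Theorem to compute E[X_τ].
E[X_τ] = 64

X_n is a martingale and τ is a bounded-mean stopping time (indeed τ is finite a.s. with bounded expectation since the walk is in a bounded region). By the OST, E[X_τ] = E[X_0] = 64. Equivalently: E[X_τ] = 145 · P(hit 145 first) + 0 · P(hit 0 first) = 145 · (64/145) = 64.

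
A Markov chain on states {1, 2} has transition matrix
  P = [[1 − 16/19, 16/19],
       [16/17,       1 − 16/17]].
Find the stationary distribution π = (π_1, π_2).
π_1 = 19/36, π_2 = 17/36

Solve πP = π with π_1 + π_2 = 1. From πP = π: π_1 · (1 − 16/19) + π_2 · 16/17 = π_1 ⇒ π_2 · 16/17 = π_1 · 16/19 ⇒ π_2/π_1 = (16/19)/(16/17) = 17/19. Together with π_1 + π_2 = 1:
  π_1 = (16/17)/(16/19 + 16/17) = (16/17)/(576/323) = 19/36,
  π_2 = (16/19)/(16/19 + 16/17) = (16/19)/(576/323) = 17/36.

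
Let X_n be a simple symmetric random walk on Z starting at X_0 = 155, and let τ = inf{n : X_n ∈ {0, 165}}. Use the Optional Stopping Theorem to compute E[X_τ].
E[X_τ] = 155

X_n is a martingale and τ is a bounded-mean stopping time (indeed τ is finite a.s. with bounded expectation since the walk is in a bounded region). By the OST, E[X_τ] = E[X_0] = 155. Equivalently: E[X_τ] = 165 · P(hit 165 first) + 0 · P(hit 0 first) = 165 · (155/165) = 155.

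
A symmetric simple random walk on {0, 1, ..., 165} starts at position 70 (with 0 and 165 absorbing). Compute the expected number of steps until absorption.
E[τ | X_0 = 70] = 6650

Let v_k = E[τ | X_0 = k]. Boundary: v_0 = v_165 = 0. Recurrence: v_k = 1 + (v_{k-1} + v_{k+1})/2 for 1 ≤ k ≤ 164. The particular solution to v_k − (v_{k-1} + v_{k+1})/2 = 1 is v_k = −k^2. Adding homogeneous solution A + B k and matching boundaries gives v_k = k (165 − k). Substituting k = 70: v_70 = 70 · 95 = 6650.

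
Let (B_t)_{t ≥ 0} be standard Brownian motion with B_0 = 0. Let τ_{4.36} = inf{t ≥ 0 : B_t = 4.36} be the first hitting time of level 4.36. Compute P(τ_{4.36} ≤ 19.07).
P(τ_{4.36} ≤ 19.07) = 2(1 − Φ(4.36/√19.07)) = 2(1 − Φ(0.9984)) ≈ 0.3181

By the reflection principle for standard BM, P(τ_b ≤ t) = 2 · P(B_t ≥ b). Since B_t ~ N(0, t), P(B_t ≥ 4.36) = 1 − Φ(4.36/√t) = 1 − Φ(4.36/√19.07) = 1 − Φ(0.9984) ≈ 0.15904. Doubling: P(τ_{4.36} ≤ 19.07) ≈ 2 · 0.15904 = 0.31808 ≈ 0.3181.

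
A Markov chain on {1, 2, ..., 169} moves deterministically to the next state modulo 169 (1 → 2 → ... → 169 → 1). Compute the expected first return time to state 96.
E[T_96 | X_0 = 96] = 169

The chain cycles deterministically, so starting at state 96 it returns in exactly 169 steps. Equivalently, the stationary distribution is uniform π_j = 1/169 for every state j, so by Kac's formula E[T_96] = 1/π_96 = 169.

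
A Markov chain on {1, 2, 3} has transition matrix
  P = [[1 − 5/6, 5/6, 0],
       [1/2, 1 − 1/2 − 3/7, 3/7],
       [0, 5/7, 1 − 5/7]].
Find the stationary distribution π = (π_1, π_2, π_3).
π = (3/11, 5/11, 3/11)

This is a birth-death chain on three states, which satisfies detailed balance: π_1 · P_{12} = π_2 · P_{21} and π_2 · P_{23} = π_3 · P_{32}.
From π_1 · 5/6 = π_2 · 1/2: π_2/π_1 = (5/6)/(1/2) = 5/3.
From π_2 · 3/7 = π_3 · 5/7: π_3/π_2 = (3/7)/(5/7) = 3/5.
Take π_1 proportional to 1; then unnormalized π = (1, 5/3, 1). Normalize by dividing by the sum 11/3:
  π = (3/11, 5/11, 3/11).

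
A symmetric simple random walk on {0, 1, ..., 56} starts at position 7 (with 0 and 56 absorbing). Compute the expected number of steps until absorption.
E[τ | X_0 = 7] = 343

Let v_k = E[τ | X_0 = k]. Boundary: v_0 = v_56 = 0. Recurrence: v_k = 1 + (v_{k-1} + v_{k+1})/2 for 1 ≤ k ≤ 55. The particular solution to v_k − (v_{k-1} + v_{k+1})/2 = 1 is v_k = −k^2. Adding homogeneous solution A + B k and matching boundaries gives v_k = k (56 − k). Substituting k = 7: v_7 = 7 · 49 = 343.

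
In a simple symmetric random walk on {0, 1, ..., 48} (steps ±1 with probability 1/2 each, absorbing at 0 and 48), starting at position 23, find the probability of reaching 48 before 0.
P(hit 48 before 0) = 23/48

Let u_k = P(hit 48 before 0 | start at k). Then u_0 = 0, u_48 = 1, and u_k = u_{k-1}/2 + u_{k+1}/2 for 1 ≤ k ≤ 47. This harmonic recurrence is solved by u_k = k/48, giving u_23 = 23/48.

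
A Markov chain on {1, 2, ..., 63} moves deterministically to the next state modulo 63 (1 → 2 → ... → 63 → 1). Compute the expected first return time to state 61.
E[T_61 | X_0 = 61] = 63

The chain cycles deterministically, so starting at state 61 it returns in exactly 63 steps. Equivalently, the stationary distribution is uniform π_j = 1/63 for every state j, so by Kac's formula E[T_61] = 1/π_61 = 63.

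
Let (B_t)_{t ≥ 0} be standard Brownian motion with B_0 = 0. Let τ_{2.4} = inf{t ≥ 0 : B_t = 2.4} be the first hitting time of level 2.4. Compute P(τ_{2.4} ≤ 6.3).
P(τ_{2.4} ≤ 6.3) = 2(1 − Φ(2.4/√6.3)) = 2(1 − Φ(0.9562)) ≈ 0.3390

By the reflection principle for standard BM, P(τ_b ≤ t) = 2 · P(B_t ≥ b). Since B_t ~ N(0, t), P(B_t ≥ 2.4) = 1 − Φ(2.4/√t) = 1 − Φ(2.4/√6.3) = 1 − Φ(0.9562) ≈ 0.16949. Doubling: P(τ_{2.4} ≤ 6.3) ≈ 2 · 0.16949 = 0.33898 ≈ 0.3390.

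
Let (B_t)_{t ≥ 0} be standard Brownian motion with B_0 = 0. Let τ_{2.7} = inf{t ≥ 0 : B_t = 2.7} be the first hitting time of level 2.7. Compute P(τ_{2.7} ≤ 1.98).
P(τ_{2.7} ≤ 1.98) = 2(1 − Φ(2.7/√1.98)) = 2(1 − Φ(1.9188)) ≈ 0.0550

By the reflection principle for standard BM, P(τ_b ≤ t) = 2 · P(B_t ≥ b). Since B_t ~ N(0, t), P(B_t ≥ 2.7) = 1 − Φ(2.7/√t) = 1 − Φ(2.7/√1.98) = 1 − Φ(1.9188) ≈ 0.02750. Doubling: P(τ_{2.7} ≤ 1.98) ≈ 2 · 0.02750 = 0.05500 ≈ 0.0550.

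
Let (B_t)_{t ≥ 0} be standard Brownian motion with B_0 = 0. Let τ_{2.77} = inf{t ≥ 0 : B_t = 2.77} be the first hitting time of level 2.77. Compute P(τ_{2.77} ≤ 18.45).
P(τ_{2.77} ≤ 18.45) = 2(1 − Φ(2.77/√18.45)) = 2(1 − Φ(0.6449)) ≈ 0.5190

By the reflection principle for standard BM, P(τ_b ≤ t) = 2 · P(B_t ≥ b). Since B_t ~ N(0, t), P(B_t ≥ 2.77) = 1 − Φ(2.77/√t) = 1 − Φ(2.77/√18.45) = 1 − Φ(0.6449) ≈ 0.25950. Doubling: P(τ_{2.77} ≤ 18.45) ≈ 2 · 0.25950 = 0.51900 ≈ 0.5190.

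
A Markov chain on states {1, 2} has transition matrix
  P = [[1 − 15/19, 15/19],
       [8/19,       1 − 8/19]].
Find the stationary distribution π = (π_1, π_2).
π_1 = 8/23, π_2 = 15/23

Solve πP = π with π_1 + π_2 = 1. From πP = π: π_1 · (1 − 15/19) + π_2 · 8/19 = π_1 ⇒ π_2 · 8/19 = π_1 · 15/19 ⇒ π_2/π_1 = (15/19)/(8/19) = 15/8. Together with π_1 + π_2 = 1:
  π_1 = (8/19)/(15/19 + 8/19) = (8/19)/(23/19) = 8/23,
  π_2 = (15/19)/(15/19 + 8/19) = (15/19)/(23/19) = 15/23.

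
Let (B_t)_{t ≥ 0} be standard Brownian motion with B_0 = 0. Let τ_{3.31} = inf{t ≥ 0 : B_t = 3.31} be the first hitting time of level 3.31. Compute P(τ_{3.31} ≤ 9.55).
P(τ_{3.31} ≤ 9.55) = 2(1 − Φ(3.31/√9.55)) = 2(1 − Φ(1.0711)) ≈ 0.2841

By the reflection principle for standard BM, P(τ_b ≤ t) = 2 · P(B_t ≥ b). Since B_t ~ N(0, t), P(B_t ≥ 3.31) = 1 − Φ(3.31/√t) = 1 − Φ(3.31/√9.55) = 1 − Φ(1.0711) ≈ 0.14206. Doubling: P(τ_{3.31} ≤ 9.55) ≈ 2 · 0.14206 = 0.28412 ≈ 0.2841.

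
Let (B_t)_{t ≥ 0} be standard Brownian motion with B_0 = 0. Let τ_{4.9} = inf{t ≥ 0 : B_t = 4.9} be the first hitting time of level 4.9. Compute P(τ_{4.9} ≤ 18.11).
P(τ_{4.9} ≤ 18.11) = 2(1 − Φ(4.9/√18.11)) = 2(1 − Φ(1.1514)) ≈ 0.2496

By the reflection principle for standard BM, P(τ_b ≤ t) = 2 · P(B_t ≥ b). Since B_t ~ N(0, t), P(B_t ≥ 4.9) = 1 − Φ(4.9/√t) = 1 − Φ(4.9/√18.11) = 1 − Φ(1.1514) ≈ 0.12478. Doubling: P(τ_{4.9} ≤ 18.11) ≈ 2 · 0.12478 = 0.24956 ≈ 0.2496.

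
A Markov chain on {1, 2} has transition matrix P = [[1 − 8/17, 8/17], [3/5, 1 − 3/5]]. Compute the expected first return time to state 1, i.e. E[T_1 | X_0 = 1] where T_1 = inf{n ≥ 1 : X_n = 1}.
E[T_1 | X_0 = 1] = 1/π_1 = 91/51

For an irreducible recurrent Markov chain with stationary distribution π, E[T_i | X_0 = i] = 1/π_i (Kac's formula). Here π_1 = (3/5)/(8/17 + 3/5) = (3/5)/(91/85) = 51/91, so E[T_1 | X_0 = 1] = 1/π_1 = (8/17 + 3/5)/(3/5) = (91/85)/(3/5) = 91/51.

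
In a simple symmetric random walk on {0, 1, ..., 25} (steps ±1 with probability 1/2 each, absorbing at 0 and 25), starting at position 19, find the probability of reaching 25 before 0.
P(hit 25 before 0) = 19/25

Let u_k = P(hit 25 before 0 | start at k). Then u_0 = 0, u_25 = 1, and u_k = u_{k-1}/2 + u_{k+1}/2 for 1 ≤ k ≤ 24. This harmonic recurrence is solved by u_k = k/25, giving u_19 = 19/25.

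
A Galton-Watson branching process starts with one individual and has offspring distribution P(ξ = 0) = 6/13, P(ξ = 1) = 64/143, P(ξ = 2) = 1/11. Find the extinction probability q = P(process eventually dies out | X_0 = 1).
q = 1

Mean offspring μ = 0·6/13 + 1·64/143 + 2·1/11 = 90/143 ≤ 1. For μ ≤ 1 with offspring not concentrated at 1, the Galton-Watson process goes extinct almost surely, so q = 1.
(Algebraic check: The pgf is f(s) = 6/13 + 64/143·s + 1/11·s². The extinction probability q is the smallest fixed point of f in [0, 1]. Setting s = f(s):
  1/11·s² + (64/143 − 1)·s + 6/13 = 0
  1/11·s² − (6/13 + 1/11)·s + 6/13 = 0
which factors as (s − 1)·(1/11·s − 6/13) = 0, giving roots s = 1 and s = (6/13)/(1/11) = 66/13. Since 66/13 ≥ 1, the smallest root in [0, 1] is s = 1.)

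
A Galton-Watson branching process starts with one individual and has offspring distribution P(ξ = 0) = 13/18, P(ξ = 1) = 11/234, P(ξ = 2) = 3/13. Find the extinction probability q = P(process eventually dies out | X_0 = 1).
q = 1

Mean offspring μ = 0·13/18 + 1·11/234 + 2·3/13 = 119/234 ≤ 1. For μ ≤ 1 with offspring not concentrated at 1, the Galton-Watson process goes extinct almost surely, so q = 1.
(Algebraic check: The pgf is f(s) = 13/18 + 11/234·s + 3/13·s². The extinction probability q is the smallest fixed point of f in [0, 1]. Setting s = f(s):
  3/13·s² + (11/234 − 1)·s + 13/18 = 0
  3/13·s² − (13/18 + 3/13)·s + 13/18 = 0
which factors as (s − 1)·(3/13·s − 13/18) = 0, giving roots s = 1 and s = (13/18)/(3/13) = 169/54. Since 169/54 ≥ 1, the smallest root in [0, 1] is s = 1.)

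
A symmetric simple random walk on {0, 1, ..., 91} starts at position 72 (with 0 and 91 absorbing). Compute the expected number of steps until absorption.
E[τ | X_0 = 72] = 1368

Let v_k = E[τ | X_0 = k]. Boundary: v_0 = v_91 = 0. Recurrence: v_k = 1 + (v_{k-1} + v_{k+1})/2 for 1 ≤ k ≤ 90. The particular solution to v_k − (v_{k-1} + v_{k+1})/2 = 1 is v_k = −k^2. Adding homogeneous solution A + B k and matching boundaries gives v_k = k (91 − k). Substituting k = 72: v_72 = 72 · 19 = 1368.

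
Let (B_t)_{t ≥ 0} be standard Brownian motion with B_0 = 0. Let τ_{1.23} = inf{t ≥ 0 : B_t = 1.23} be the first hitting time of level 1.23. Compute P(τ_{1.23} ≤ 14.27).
P(τ_{1.23} ≤ 14.27) = 2(1 − Φ(1.23/√14.27)) = 2(1 − Φ(0.3256)) ≈ 0.7447

By the reflection principle for standard BM, P(τ_b ≤ t) = 2 · P(B_t ≥ b). Since B_t ~ N(0, t), P(B_t ≥ 1.23) = 1 − Φ(1.23/√t) = 1 − Φ(1.23/√14.27) = 1 − Φ(0.3256) ≈ 0.37236. Doubling: P(τ_{1.23} ≤ 14.27) ≈ 2 · 0.37236 = 0.74472 ≈ 0.7447.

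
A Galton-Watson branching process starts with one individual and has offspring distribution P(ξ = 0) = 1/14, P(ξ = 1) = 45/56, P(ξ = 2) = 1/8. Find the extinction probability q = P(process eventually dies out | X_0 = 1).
q = 4/7

The pgf is f(s) = 1/14 + 45/56·s + 1/8·s². The extinction probability q is the smallest fixed point of f in [0, 1]. Setting s = f(s):
  1/8·s² + (45/56 − 1)·s + 1/14 = 0
  1/8·s² − (1/14 + 1/8)·s + 1/14 = 0
which factors as (s − 1)·(1/8·s − 1/14) = 0, giving roots s = 1 and s = (1/14)/(1/8) = 4/7.
Mean offspring μ = 45/56 + 2·1/8 = 59/56 > 1 (supercritical), so q < 1. The extinction probability is the smaller root: q = (1/14)/(1/8) = 4/7.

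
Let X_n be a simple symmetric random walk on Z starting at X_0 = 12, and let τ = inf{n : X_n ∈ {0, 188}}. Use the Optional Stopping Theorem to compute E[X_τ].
E[X_τ] = 12

X_n is a martingale and τ is a bounded-mean stopping time (indeed τ is finite a.s. with bounded expectation since the walk is in a bounded region). By the OST, E[X_τ] = E[X_0] = 12. Equivalently: E[X_τ] = 188 · P(hit 188 first) + 0 · P(hit 0 first) = 188 · (12/188) = 12.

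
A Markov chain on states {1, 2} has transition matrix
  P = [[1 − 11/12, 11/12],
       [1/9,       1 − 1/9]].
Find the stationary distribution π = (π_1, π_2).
π_1 = 4/37, π_2 = 33/37

Solve πP = π with π_1 + π_2 = 1. From πP = π: π_1 · (1 − 11/12) + π_2 · 1/9 = π_1 ⇒ π_2 · 1/9 = π_1 · 11/12 ⇒ π_2/π_1 = (11/12)/(1/9) = 33/4. Together with π_1 + π_2 = 1:
  π_1 = (1/9)/(11/12 + 1/9) = (1/9)/(37/36) = 4/37,
  π_2 = (11/12)/(11/12 + 1/9) = (11/12)/(37/36) = 33/37.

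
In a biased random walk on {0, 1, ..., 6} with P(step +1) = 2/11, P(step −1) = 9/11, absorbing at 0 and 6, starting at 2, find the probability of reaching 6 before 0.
P(hit 6 before 0) = (1 − (9/2)^2) / (1 − (9/2)^6) = 16/6901

Let u_k denote P(reach 6 before 0 | start at k). Boundary: u_0 = 0, u_6 = 1. Recurrence: u_k = 2/11·u_{k+1} + 9/11·u_{k-1} for 1 ≤ k ≤ 5. Try u_k = A + B·r^k with r = q/p = (9/11)/(2/11) = 9/2. Substitution satisfies the recurrence; boundary conditions give:
  u_k = (1 − r^k) / (1 − r^N) = (1 − (9/2)^2) / (1 − (9/2)^6) = 16/6901.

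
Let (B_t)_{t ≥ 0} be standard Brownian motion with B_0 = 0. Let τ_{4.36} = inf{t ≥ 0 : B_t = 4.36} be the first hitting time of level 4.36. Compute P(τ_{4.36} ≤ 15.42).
P(τ_{4.36} ≤ 15.42) = 2(1 − Φ(4.36/√15.42)) = 2(1 − Φ(1.1103)) ≈ 0.2669

By the reflection principle for standard BM, P(τ_b ≤ t) = 2 · P(B_t ≥ b). Since B_t ~ N(0, t), P(B_t ≥ 4.36) = 1 − Φ(4.36/√t) = 1 − Φ(4.36/√15.42) = 1 − Φ(1.1103) ≈ 0.13343. Doubling: P(τ_{4.36} ≤ 15.42) ≈ 2 · 0.13343 = 0.26686 ≈ 0.2669.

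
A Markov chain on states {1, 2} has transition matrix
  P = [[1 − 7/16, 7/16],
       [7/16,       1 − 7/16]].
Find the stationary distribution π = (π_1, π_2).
π_1 = 1/2, π_2 = 1/2

Solve πP = π with π_1 + π_2 = 1. From πP = π: π_1 · (1 − 7/16) + π_2 · 7/16 = π_1 ⇒ π_2 · 7/16 = π_1 · 7/16 ⇒ π_2/π_1 = (7/16)/(7/16) = 1. Together with π_1 + π_2 = 1:
  π_1 = (7/16)/(7/16 + 7/16) = (7/16)/(7/8) = 1/2,
  π_2 = (7/16)/(7/16 + 7/16) = (7/16)/(7/8) = 1/2.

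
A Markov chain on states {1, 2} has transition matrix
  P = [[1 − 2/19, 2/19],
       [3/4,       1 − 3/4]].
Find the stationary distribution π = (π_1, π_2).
π_1 = 57/65, π_2 = 8/65

Solve πP = π with π_1 + π_2 = 1. From πP = π: π_1 · (1 − 2/19) + π_2 · 3/4 = π_1 ⇒ π_2 · 3/4 = π_1 · 2/19 ⇒ π_2/π_1 = (2/19)/(3/4) = 8/57. Together with π_1 + π_2 = 1:
  π_1 = (3/4)/(2/19 + 3/4) = (3/4)/(65/76) = 57/65,
  π_2 = (2/19)/(2/19 + 3/4) = (2/19)/(65/76) = 8/65.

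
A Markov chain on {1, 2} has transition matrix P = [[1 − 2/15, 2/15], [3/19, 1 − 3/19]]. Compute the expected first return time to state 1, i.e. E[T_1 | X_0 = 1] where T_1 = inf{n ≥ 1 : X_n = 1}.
E[T_1 | X_0 = 1] = 1/π_1 = 83/45

For an irreducible recurrent Markov chain with stationary distribution π, E[T_i | X_0 = i] = 1/π_i (Kac's formula). Here π_1 = (3/19)/(2/15 + 3/19) = (3/19)/(83/285) = 45/83, so E[T_1 | X_0 = 1] = 1/π_1 = (2/15 + 3/19)/(3/19) = (83/285)/(3/19) = 83/45.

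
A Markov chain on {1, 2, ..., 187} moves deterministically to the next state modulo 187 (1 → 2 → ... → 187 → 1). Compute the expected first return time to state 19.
E[T_19 | X_0 = 19] = 187

The chain cycles deterministically, so starting at state 19 it returns in exactly 187 steps. Equivalently, the stationary distribution is uniform π_j = 1/187 for every state j, so by Kac's formula E[T_19] = 1/π_19 = 187.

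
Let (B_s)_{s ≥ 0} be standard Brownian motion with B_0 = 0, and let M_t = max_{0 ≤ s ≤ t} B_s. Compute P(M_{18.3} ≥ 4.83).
P(M_{18.3} ≥ 4.83) = 2·P(B_{18.3} ≥ 4.83) = 2(1 − Φ(4.83/√18.3)) ≈ 0.2589

By the reflection principle for Brownian motion, P(M_t ≥ a) = 2 · P(B_t ≥ a) for a ≥ 0. Since B_t ~ N(0, t), P(B_t ≥ 4.83) = 1 − Φ(4.83/√t) = 1 − Φ(4.83/√18.3) = 1 − Φ(1.1291). So
  P(M_{18.3} ≥ 4.83) = 2(1 − Φ(1.1291)) ≈ 0.2589.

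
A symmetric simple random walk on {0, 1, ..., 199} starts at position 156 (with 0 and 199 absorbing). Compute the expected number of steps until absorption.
E[τ | X_0 = 156] = 6708

Let v_k = E[τ | X_0 = k]. Boundary: v_0 = v_199 = 0. Recurrence: v_k = 1 + (v_{k-1} + v_{k+1})/2 for 1 ≤ k ≤ 198. The particular solution to v_k − (v_{k-1} + v_{k+1})/2 = 1 is v_k = −k^2. Adding homogeneous solution A + B k and matching boundaries gives v_k = k (199 − k). Substituting k = 156: v_156 = 156 · 43 = 6708.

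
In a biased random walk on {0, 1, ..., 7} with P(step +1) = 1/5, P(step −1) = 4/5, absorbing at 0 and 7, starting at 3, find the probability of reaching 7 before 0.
P(hit 7 before 0) = (1 − (4)^3) / (1 − (4)^7) = 21/5461

Let u_k denote P(reach 7 before 0 | start at k). Boundary: u_0 = 0, u_7 = 1. Recurrence: u_k = 1/5·u_{k+1} + 4/5·u_{k-1} for 1 ≤ k ≤ 6. Try u_k = A + B·r^k with r = q/p = (4/5)/(1/5) = 4. Substitution satisfies the recurrence; boundary conditions give:
  u_k = (1 − r^k) / (1 − r^N) = (1 − (4)^3) / (1 − (4)^7) = 21/5461.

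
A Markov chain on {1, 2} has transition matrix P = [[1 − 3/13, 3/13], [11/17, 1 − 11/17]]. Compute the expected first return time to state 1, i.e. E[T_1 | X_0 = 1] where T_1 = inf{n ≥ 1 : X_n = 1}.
E[T_1 | X_0 = 1] = 1/π_1 = 194/143

For an irreducible recurrent Markov chain with stationary distribution π, E[T_i | X_0 = i] = 1/π_i (Kac's formula). Here π_1 = (11/17)/(3/13 + 11/17) = (11/17)/(194/221) = 143/194, so E[T_1 | X_0 = 1] = 1/π_1 = (3/13 + 11/17)/(11/17) = (194/221)/(11/17) = 194/143.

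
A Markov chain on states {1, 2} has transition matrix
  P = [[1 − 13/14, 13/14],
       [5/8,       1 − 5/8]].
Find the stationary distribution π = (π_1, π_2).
π_1 = 35/87, π_2 = 52/87

Solve πP = π with π_1 + π_2 = 1. From πP = π: π_1 · (1 − 13/14) + π_2 · 5/8 = π_1 ⇒ π_2 · 5/8 = π_1 · 13/14 ⇒ π_2/π_1 = (13/14)/(5/8) = 52/35. Together with π_1 + π_2 = 1:
  π_1 = (5/8)/(13/14 + 5/8) = (5/8)/(87/56) = 35/87,
  π_2 = (13/14)/(13/14 + 5/8) = (13/14)/(87/56) = 52/87.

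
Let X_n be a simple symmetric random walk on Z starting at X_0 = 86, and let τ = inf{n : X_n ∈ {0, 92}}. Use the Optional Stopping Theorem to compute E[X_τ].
E[X_τ] = 86

X_n is a martingale and τ is a bounded-mean stopping time (indeed τ is finite a.s. with bounded expectation since the walk is in a bounded region). By the OST, E[X_τ] = E[X_0] = 86. Equivalently: E[X_τ] = 92 · P(hit 92 first) + 0 · P(hit 0 first) = 92 · (86/92) = 86.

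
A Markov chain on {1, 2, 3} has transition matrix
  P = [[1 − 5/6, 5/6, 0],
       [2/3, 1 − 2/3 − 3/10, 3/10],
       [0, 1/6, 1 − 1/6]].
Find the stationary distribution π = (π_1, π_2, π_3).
π = (2/9, 5/18, 1/2)

This is a birth-death chain on three states, which satisfies detailed balance: π_1 · P_{12} = π_2 · P_{21} and π_2 · P_{23} = π_3 · P_{32}.
From π_1 · 5/6 = π_2 · 2/3: π_2/π_1 = (5/6)/(2/3) = 5/4.
From π_2 · 3/10 = π_3 · 1/6: π_3/π_2 = (3/10)/(1/6) = 9/5.
Take π_1 proportional to 1; then unnormalized π = (1, 5/4, 9/4). Normalize by dividing by the sum 9/2:
  π = (2/9, 5/18, 1/2).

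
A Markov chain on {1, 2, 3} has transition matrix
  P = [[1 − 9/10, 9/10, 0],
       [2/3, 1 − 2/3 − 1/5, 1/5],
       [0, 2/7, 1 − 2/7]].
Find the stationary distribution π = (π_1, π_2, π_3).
π = (200/659, 270/659, 189/659)

This is a birth-death chain on three states, which satisfies detailed balance: π_1 · P_{12} = π_2 · P_{21} and π_2 · P_{23} = π_3 · P_{32}.
From π_1 · 9/10 = π_2 · 2/3: π_2/π_1 = (9/10)/(2/3) = 27/20.
From π_2 · 1/5 = π_3 · 2/7: π_3/π_2 = (1/5)/(2/7) = 7/10.
Take π_1 proportional to 1; then unnormalized π = (1, 27/20, 189/200). Normalize by dividing by the sum 659/200:
  π = (200/659, 270/659, 189/659).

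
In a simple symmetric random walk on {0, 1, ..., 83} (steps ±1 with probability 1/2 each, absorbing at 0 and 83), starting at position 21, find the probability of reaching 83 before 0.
P(hit 83 before 0) = 21/83

Let u_k = P(hit 83 before 0 | start at k). Then u_0 = 0, u_83 = 1, and u_k = u_{k-1}/2 + u_{k+1}/2 for 1 ≤ k ≤ 82. This harmonic recurrence is solved by u_k = k/83, giving u_21 = 21/83.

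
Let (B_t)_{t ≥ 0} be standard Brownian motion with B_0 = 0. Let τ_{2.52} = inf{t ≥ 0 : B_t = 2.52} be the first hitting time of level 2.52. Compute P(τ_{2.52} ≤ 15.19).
P(τ_{2.52} ≤ 15.19) = 2(1 − Φ(2.52/√15.19)) = 2(1 − Φ(0.6466)) ≈ 0.5179

By the reflection principle for standard BM, P(τ_b ≤ t) = 2 · P(B_t ≥ b). Since B_t ~ N(0, t), P(B_t ≥ 2.52) = 1 − Φ(2.52/√t) = 1 − Φ(2.52/√15.19) = 1 − Φ(0.6466) ≈ 0.25895. Doubling: P(τ_{2.52} ≤ 15.19) ≈ 2 · 0.25895 = 0.51790 ≈ 0.5179.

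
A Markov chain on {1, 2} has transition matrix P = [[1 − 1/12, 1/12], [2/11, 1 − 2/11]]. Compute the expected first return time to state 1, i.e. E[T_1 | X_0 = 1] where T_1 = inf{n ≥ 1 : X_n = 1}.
E[T_1 | X_0 = 1] = 1/π_1 = 35/24

For an irreducible recurrent Markov chain with stationary distribution π, E[T_i | X_0 = i] = 1/π_i (Kac's formula). Here π_1 = (2/11)/(1/12 + 2/11) = (2/11)/(35/132) = 24/35, so E[T_1 | X_0 = 1] = 1/π_1 = (1/12 + 2/11)/(2/11) = (35/132)/(2/11) = 35/24.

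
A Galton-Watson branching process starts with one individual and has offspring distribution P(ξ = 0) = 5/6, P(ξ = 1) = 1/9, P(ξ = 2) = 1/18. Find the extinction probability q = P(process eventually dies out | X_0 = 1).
q = 1

Mean offspring μ = 0·5/6 + 1·1/9 + 2·1/18 = 2/9 ≤ 1. For μ ≤ 1 with offspring not concentrated at 1, the Galton-Watson process goes extinct almost surely, so q = 1.
(Algebraic check: The pgf is f(s) = 5/6 + 1/9·s + 1/18·s². The extinction probability q is the smallest fixed point of f in [0, 1]. Setting s = f(s):
  1/18·s² + (1/9 − 1)·s + 5/6 = 0
  1/18·s² − (5/6 + 1/18)·s + 5/6 = 0
which factors as (s − 1)·(1/18·s − 5/6) = 0, giving roots s = 1 and s = (5/6)/(1/18) = 15. Since 15 ≥ 1, the smallest root in [0, 1] is s = 1.)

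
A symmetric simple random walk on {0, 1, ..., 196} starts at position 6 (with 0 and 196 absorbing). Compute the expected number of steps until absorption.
E[τ | X_0 = 6] = 1140

Let v_k = E[τ | X_0 = k]. Boundary: v_0 = v_196 = 0. Recurrence: v_k = 1 + (v_{k-1} + v_{k+1})/2 for 1 ≤ k ≤ 195. The particular solution to v_k − (v_{k-1} + v_{k+1})/2 = 1 is v_k = −k^2. Adding homogeneous solution A + B k and matching boundaries gives v_k = k (196 − k). Substituting k = 6: v_6 = 6 · 190 = 1140.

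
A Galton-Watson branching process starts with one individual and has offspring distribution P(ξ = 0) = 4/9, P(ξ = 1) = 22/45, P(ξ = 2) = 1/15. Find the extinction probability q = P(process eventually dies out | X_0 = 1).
q = 1

Mean offspring μ = 0·4/9 + 1·22/45 + 2·1/15 = 28/45 ≤ 1. For μ ≤ 1 with offspring not concentrated at 1, the Galton-Watson process goes extinct almost surely, so q = 1.
(Algebraic check: The pgf is f(s) = 4/9 + 22/45·s + 1/15·s². The extinction probability q is the smallest fixed point of f in [0, 1]. Setting s = f(s):
  1/15·s² + (22/45 − 1)·s + 4/9 = 0
  1/15·s² − (4/9 + 1/15)·s + 4/9 = 0
which factors as (s − 1)·(1/15·s − 4/9) = 0, giving roots s = 1 and s = (4/9)/(1/15) = 20/3. Since 20/3 ≥ 1, the smallest root in [0, 1] is s = 1.)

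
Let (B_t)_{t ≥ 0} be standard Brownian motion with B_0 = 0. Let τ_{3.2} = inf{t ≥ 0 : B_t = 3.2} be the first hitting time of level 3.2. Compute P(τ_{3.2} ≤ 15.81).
P(τ_{3.2} ≤ 15.81) = 2(1 − Φ(3.2/√15.81)) = 2(1 − Φ(0.8048)) ≈ 0.4209

By the reflection principle for standard BM, P(τ_b ≤ t) = 2 · P(B_t ≥ b). Since B_t ~ N(0, t), P(B_t ≥ 3.2) = 1 − Φ(3.2/√t) = 1 − Φ(3.2/√15.81) = 1 − Φ(0.8048) ≈ 0.21047. Doubling: P(τ_{3.2} ≤ 15.81) ≈ 2 · 0.21047 = 0.42094 ≈ 0.4209.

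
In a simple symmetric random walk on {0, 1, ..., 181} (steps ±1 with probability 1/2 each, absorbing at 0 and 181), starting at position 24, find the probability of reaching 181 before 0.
P(hit 181 before 0) = 24/181

Let u_k = P(hit 181 before 0 | start at k). Then u_0 = 0, u_181 = 1, and u_k = u_{k-1}/2 + u_{k+1}/2 for 1 ≤ k ≤ 180. This harmonic recurrence is solved by u_k = k/181, giving u_24 = 24/181.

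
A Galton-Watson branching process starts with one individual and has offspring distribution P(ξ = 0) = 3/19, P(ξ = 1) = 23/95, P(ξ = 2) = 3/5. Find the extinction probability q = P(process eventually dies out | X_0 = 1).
q = 5/19

The pgf is f(s) = 3/19 + 23/95·s + 3/5·s². The extinction probability q is the smallest fixed point of f in [0, 1]. Setting s = f(s):
  3/5·s² + (23/95 − 1)·s + 3/19 = 0
  3/5·s² − (3/19 + 3/5)·s + 3/19 = 0
which factors as (s − 1)·(3/5·s − 3/19) = 0, giving roots s = 1 and s = (3/19)/(3/5) = 5/19.
Mean offspring μ = 23/95 + 2·3/5 = 137/95 > 1 (supercritical), so q < 1. The extinction probability is the smaller root: q = (3/19)/(3/5) = 5/19.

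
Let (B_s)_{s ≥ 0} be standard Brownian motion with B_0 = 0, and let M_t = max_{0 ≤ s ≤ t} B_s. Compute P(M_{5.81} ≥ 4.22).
P(M_{5.81} ≥ 4.22) = 2·P(B_{5.81} ≥ 4.22) = 2(1 − Φ(4.22/√5.81)) ≈ 0.0800

By the reflection principle for Brownian motion, P(M_t ≥ a) = 2 · P(B_t ≥ a) for a ≥ 0. Since B_t ~ N(0, t), P(B_t ≥ 4.22) = 1 − Φ(4.22/√t) = 1 − Φ(4.22/√5.81) = 1 − Φ(1.7508). So
  P(M_{5.81} ≥ 4.22) = 2(1 − Φ(1.7508)) ≈ 0.0800.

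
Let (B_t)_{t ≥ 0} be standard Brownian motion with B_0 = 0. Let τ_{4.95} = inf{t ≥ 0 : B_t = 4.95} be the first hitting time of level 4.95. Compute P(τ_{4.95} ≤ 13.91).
P(τ_{4.95} ≤ 13.91) = 2(1 − Φ(4.95/√13.91)) = 2(1 − Φ(1.3272)) ≈ 0.1844

By the reflection principle for standard BM, P(τ_b ≤ t) = 2 · P(B_t ≥ b). Since B_t ~ N(0, t), P(B_t ≥ 4.95) = 1 − Φ(4.95/√t) = 1 − Φ(4.95/√13.91) = 1 − Φ(1.3272) ≈ 0.09222. Doubling: P(τ_{4.95} ≤ 13.91) ≈ 2 · 0.09222 = 0.18444 ≈ 0.1844.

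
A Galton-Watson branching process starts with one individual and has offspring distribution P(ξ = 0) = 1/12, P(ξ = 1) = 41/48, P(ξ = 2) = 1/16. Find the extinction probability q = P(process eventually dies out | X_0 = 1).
q = 1

Mean offspring μ = 0·1/12 + 1·41/48 + 2·1/16 = 47/48 ≤ 1. For μ ≤ 1 with offspring not concentrated at 1, the Galton-Watson process goes extinct almost surely, so q = 1.
(Algebraic check: The pgf is f(s) = 1/12 + 41/48·s + 1/16·s². The extinction probability q is the smallest fixed point of f in [0, 1]. Setting s = f(s):
  1/16·s² + (41/48 − 1)·s + 1/12 = 0
  1/16·s² − (1/12 + 1/16)·s + 1/12 = 0
which factors as (s − 1)·(1/16·s − 1/12) = 0, giving roots s = 1 and s = (1/12)/(1/16) = 4/3. Since 4/3 ≥ 1, the smallest root in [0, 1] is s = 1.)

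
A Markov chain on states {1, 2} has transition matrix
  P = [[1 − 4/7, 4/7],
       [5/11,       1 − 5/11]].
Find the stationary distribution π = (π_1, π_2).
π_1 = 35/79, π_2 = 44/79

Solve πP = π with π_1 + π_2 = 1. From πP = π: π_1 · (1 − 4/7) + π_2 · 5/11 = π_1 ⇒ π_2 · 5/11 = π_1 · 4/7 ⇒ π_2/π_1 = (4/7)/(5/11) = 44/35. Together with π_1 + π_2 = 1:
  π_1 = (5/11)/(4/7 + 5/11) = (5/11)/(79/77) = 35/79,
  π_2 = (4/7)/(4/7 + 5/11) = (4/7)/(79/77) = 44/79.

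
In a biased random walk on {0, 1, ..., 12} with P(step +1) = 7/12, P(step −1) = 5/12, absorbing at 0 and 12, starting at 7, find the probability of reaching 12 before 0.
P(hit 12 before 0) = (1 − (5/7)^7) / (1 − (5/7)^12) = 6264120163/6798573288

Let u_k denote P(reach 12 before 0 | start at k). Boundary: u_0 = 0, u_12 = 1. Recurrence: u_k = 7/12·u_{k+1} + 5/12·u_{k-1} for 1 ≤ k ≤ 11. Try u_k = A + B·r^k with r = q/p = (5/12)/(7/12) = 5/7. Substitution satisfies the recurrence; boundary conditions give:
  u_k = (1 − r^k) / (1 − r^N) = (1 − (5/7)^7) / (1 − (5/7)^12) = 6264120163/6798573288.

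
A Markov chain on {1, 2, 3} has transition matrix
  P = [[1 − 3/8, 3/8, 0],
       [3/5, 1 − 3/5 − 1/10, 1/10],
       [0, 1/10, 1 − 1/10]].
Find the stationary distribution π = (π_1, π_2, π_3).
π = (4/9, 5/18, 5/18)

This is a birth-death chain on three states, which satisfies detailed balance: π_1 · P_{12} = π_2 · P_{21} and π_2 · P_{23} = π_3 · P_{32}.
From π_1 · 3/8 = π_2 · 3/5: π_2/π_1 = (3/8)/(3/5) = 5/8.
From π_2 · 1/10 = π_3 · 1/10: π_3/π_2 = (1/10)/(1/10) = 1.
Take π_1 proportional to 1; then unnormalized π = (1, 5/8, 5/8). Normalize by dividing by the sum 9/4:
  π = (4/9, 5/18, 5/18).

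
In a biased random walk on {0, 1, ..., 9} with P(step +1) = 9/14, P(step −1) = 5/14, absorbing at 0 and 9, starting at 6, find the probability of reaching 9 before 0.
P(hit 9 before 0) = (1 − (5/9)^6) / (1 − (5/9)^9) = 622566/638191

Let u_k denote P(reach 9 before 0 | start at k). Boundary: u_0 = 0, u_9 = 1. Recurrence: u_k = 9/14·u_{k+1} + 5/14·u_{k-1} for 1 ≤ k ≤ 8. Try u_k = A + B·r^k with r = q/p = (5/14)/(9/14) = 5/9. Substitution satisfies the recurrence; boundary conditions give:
  u_k = (1 − r^k) / (1 − r^N) = (1 − (5/9)^6) / (1 − (5/9)^9) = 622566/638191.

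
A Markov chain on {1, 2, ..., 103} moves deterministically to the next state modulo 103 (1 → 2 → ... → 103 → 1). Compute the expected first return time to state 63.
E[T_63 | X_0 = 63] = 103

The chain cycles deterministically, so starting at state 63 it returns in exactly 103 steps. Equivalently, the stationary distribution is uniform π_j = 1/103 for every state j, so by Kac's formula E[T_63] = 1/π_63 = 103.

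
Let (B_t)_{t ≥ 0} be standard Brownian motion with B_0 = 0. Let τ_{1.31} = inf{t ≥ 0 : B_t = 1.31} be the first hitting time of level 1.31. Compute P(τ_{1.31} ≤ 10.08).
P(τ_{1.31} ≤ 10.08) = 2(1 − Φ(1.31/√10.08)) = 2(1 − Φ(0.4126)) ≈ 0.6799

By the reflection principle for standard BM, P(τ_b ≤ t) = 2 · P(B_t ≥ b). Since B_t ~ N(0, t), P(B_t ≥ 1.31) = 1 − Φ(1.31/√t) = 1 − Φ(1.31/√10.08) = 1 − Φ(0.4126) ≈ 0.33995. Doubling: P(τ_{1.31} ≤ 10.08) ≈ 2 · 0.33995 = 0.67990 ≈ 0.6799.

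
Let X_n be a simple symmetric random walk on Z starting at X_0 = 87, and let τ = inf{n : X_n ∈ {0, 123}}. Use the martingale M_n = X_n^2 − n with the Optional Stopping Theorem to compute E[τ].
E[τ] = 3132

M_n = X_n^2 − n is a martingale (since E[X_{n+1}^2 | F_n] = X_n^2 + 1). By OST (τ has finite mean in a bounded region), E[M_τ] = E[M_0] = X_0^2 − 0 = 87^2 = 7569. Also E[M_τ] = E[X_τ^2] − E[τ]. The walk exits at 0 or 123, with P(hit 123 first) = 87/123, so E[X_τ^2] = 123^2 · 87/123 + 0 = 10701. Thus E[τ] = E[X_τ^2] − E[M_τ] = 10701 − 7569 = 3132 = 87(123 − 87) = 3132.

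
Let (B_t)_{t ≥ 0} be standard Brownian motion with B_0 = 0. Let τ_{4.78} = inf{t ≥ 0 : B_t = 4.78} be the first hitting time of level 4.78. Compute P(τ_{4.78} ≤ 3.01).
P(τ_{4.78} ≤ 3.01) = 2(1 − Φ(4.78/√3.01)) = 2(1 − Φ(2.7551)) ≈ 0.0059

By the reflection principle for standard BM, P(τ_b ≤ t) = 2 · P(B_t ≥ b). Since B_t ~ N(0, t), P(B_t ≥ 4.78) = 1 − Φ(4.78/√t) = 1 − Φ(4.78/√3.01) = 1 − Φ(2.7551) ≈ 0.00293. Doubling: P(τ_{4.78} ≤ 3.01) ≈ 2 · 0.00293 = 0.00586 ≈ 0.0059.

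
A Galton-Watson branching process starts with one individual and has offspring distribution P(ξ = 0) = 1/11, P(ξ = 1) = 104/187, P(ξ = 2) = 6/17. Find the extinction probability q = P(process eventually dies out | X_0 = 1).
q = 17/66

The pgf is f(s) = 1/11 + 104/187·s + 6/17·s². The extinction probability q is the smallest fixed point of f in [0, 1]. Setting s = f(s):
  6/17·s² + (104/187 − 1)·s + 1/11 = 0
  6/17·s² − (1/11 + 6/17)·s + 1/11 = 0
which factors as (s − 1)·(6/17·s − 1/11) = 0, giving roots s = 1 and s = (1/11)/(6/17) = 17/66.
Mean offspring μ = 104/187 + 2·6/17 = 236/187 > 1 (supercritical), so q < 1. The extinction probability is the smaller root: q = (1/11)/(6/17) = 17/66.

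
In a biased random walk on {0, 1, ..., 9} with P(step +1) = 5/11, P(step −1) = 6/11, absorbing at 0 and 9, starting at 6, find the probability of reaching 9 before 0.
P(hit 9 before 0) = (1 − (6/5)^6) / (1 − (6/5)^9) = 42625/89281

Let u_k denote P(reach 9 before 0 | start at k). Boundary: u_0 = 0, u_9 = 1. Recurrence: u_k = 5/11·u_{k+1} + 6/11·u_{k-1} for 1 ≤ k ≤ 8. Try u_k = A + B·r^k with r = q/p = (6/11)/(5/11) = 6/5. Substitution satisfies the recurrence; boundary conditions give:
  u_k = (1 − r^k) / (1 − r^N) = (1 − (6/5)^6) / (1 − (6/5)^9) = 42625/89281.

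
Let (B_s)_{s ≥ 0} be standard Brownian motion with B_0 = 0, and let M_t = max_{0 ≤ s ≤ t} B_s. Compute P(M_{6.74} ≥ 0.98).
P(M_{6.74} ≥ 0.98) = 2·P(B_{6.74} ≥ 0.98) = 2(1 − Φ(0.98/√6.74)) ≈ 0.7058

By the reflection principle for Brownian motion, P(M_t ≥ a) = 2 · P(B_t ≥ a) for a ≥ 0. Since B_t ~ N(0, t), P(B_t ≥ 0.98) = 1 − Φ(0.98/√t) = 1 − Φ(0.98/√6.74) = 1 − Φ(0.3775). So
  P(M_{6.74} ≥ 0.98) = 2(1 − Φ(0.3775)) ≈ 0.7058.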